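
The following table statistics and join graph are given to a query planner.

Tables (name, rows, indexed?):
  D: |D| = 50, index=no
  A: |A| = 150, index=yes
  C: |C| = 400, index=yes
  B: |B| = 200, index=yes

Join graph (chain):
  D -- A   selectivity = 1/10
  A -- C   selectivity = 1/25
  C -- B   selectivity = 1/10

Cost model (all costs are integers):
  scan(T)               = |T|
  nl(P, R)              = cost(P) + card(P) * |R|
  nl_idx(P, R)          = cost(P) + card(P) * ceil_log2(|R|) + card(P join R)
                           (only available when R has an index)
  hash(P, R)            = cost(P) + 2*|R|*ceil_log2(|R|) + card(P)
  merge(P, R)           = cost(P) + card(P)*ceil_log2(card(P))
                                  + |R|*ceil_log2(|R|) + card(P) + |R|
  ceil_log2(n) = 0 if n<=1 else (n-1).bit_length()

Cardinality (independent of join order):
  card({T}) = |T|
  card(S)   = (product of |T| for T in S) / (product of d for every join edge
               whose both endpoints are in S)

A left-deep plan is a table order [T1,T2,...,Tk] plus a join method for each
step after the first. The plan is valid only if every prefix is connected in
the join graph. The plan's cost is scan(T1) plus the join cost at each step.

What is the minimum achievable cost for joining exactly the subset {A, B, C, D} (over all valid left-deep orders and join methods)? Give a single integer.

21400

Selinger DP over subsets of {A,B,C,D}:
  {D}: scan cost=50, card=50
  {A}: scan cost=150, card=150
  {C}: scan cost=400, card=400
  {B}: scan cost=200, card=200
  {AD}: card=750; try (D,hash)→900, (A,nl_idx)→1200, (A,merge)→1750, (D,merge)→1850, (A,hash)→2500, (A,nl)→7550 …(+1); best=900 via (D,hash)
  {AC}: card=2400; try (A,hash)→3200, (C,nl_idx)→3900, (C,merge)→5500, (A,merge)→5750, (A,nl_idx)→6000, (C,hash)→7500 …(+2); best=3200 via (A,hash)
  {BC}: card=8000; try (B,hash)→4000, (C,merge)→6000, (B,merge)→6200, (C,hash)→7600, (C,nl_idx)→10000, (B,nl_idx)→11600 …(+2); best=4000 via (B,hash)
  {ACD}: card=12000; try (D,hash)→6200, (C,hash)→8850, (C,merge)→13150, (C,nl_idx)→19650, (D,merge)→34750, (D,nl)→123200 …(+1); best=6200 via (D,hash)
  {ABC}: card=48000; try (B,hash)→8800, (A,hash)→14400, (B,merge)→36200, (B,nl_idx)→70400, (A,nl_idx)→116000, (A,merge)→117350 …(+2); best=8800 via (B,hash)
  {ABCD}: card=240000; try (B,hash)→21400, (D,hash)→57400, (B,merge)→188000, (B,nl_idx)→342200, (D,merge)→825150, (B,nl)→2406200 …(+1); best=21400 via (B,hash)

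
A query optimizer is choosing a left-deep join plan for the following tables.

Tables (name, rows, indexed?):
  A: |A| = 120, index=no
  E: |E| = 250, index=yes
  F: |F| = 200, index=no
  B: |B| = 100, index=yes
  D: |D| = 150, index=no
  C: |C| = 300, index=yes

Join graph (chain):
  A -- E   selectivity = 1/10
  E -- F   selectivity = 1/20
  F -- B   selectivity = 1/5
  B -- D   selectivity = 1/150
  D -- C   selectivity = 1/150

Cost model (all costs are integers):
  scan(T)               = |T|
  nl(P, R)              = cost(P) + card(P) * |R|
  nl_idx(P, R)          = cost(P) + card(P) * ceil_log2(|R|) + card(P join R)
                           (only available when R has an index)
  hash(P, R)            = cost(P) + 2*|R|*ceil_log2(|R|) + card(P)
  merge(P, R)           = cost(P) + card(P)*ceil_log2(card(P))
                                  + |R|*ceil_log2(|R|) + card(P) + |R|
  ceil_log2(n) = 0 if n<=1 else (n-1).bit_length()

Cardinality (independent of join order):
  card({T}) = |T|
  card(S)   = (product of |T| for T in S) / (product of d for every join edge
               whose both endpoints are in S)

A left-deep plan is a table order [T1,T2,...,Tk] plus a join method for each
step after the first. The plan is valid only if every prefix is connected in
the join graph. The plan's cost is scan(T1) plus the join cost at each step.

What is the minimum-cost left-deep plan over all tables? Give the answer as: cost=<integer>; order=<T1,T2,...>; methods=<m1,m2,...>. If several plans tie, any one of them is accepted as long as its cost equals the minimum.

cost=119480; order=D,B,C,F,E,A; methods=nl_idx,nl_idx,hash,hash,hash

Selinger DP (subsets sized 1..n):
  {A}: scan cost=120, card=120
  {E}: scan cost=250, card=250
  {F}: scan cost=200, card=200
  {B}: scan cost=100, card=100
  {D}: scan cost=150, card=150
  {C}: scan cost=300, card=300
  {AE}: card=3000; try (A,hash)→2180, (E,merge)→3330, (A,merge)→3460, (E,nl_idx)→4080, (E,hash)→4240, (E,nl)→30120 …(+1); best=2180 via (A,hash)
  {EF}: card=2500; try (F,hash)→3700, (E,merge)→4250, (F,merge)→4300, (E,nl_idx)→4300, (E,hash)→4400, (E,nl)→50200 …(+1); best=3700 via (F,hash)
  {BF}: card=4000; try (B,hash)→1800, (F,merge)→2700, (B,merge)→2800, (F,hash)→3400, (B,nl_idx)→5600, (F,nl)→20100 …(+1); best=1800 via (B,hash)
  {BD}: card=100; try (B,nl_idx)→1300, (B,hash)→1700, (D,merge)→2250, (B,merge)→2300, (D,hash)→2600, (D,nl)→15100 …(+1); best=1300 via (B,nl_idx)
  {CD}: card=300; try (C,nl_idx)→1800, (D,hash)→3000, (C,merge)→4500, (D,merge)→4650, (C,hash)→5700, (C,nl)→45150 …(+1); best=1800 via (C,nl_idx)
  {AEF}: card=30000; try (A,hash)→7880, (F,hash)→8380, (A,merge)→37160, (F,merge)→42980, (A,nl)→303700, (F,nl)→602180; best=7880 via (A,hash)
  {BEF}: card=50000; try (B,hash)→7600, (E,hash)→9800, (B,merge)→37000, (E,merge)→56050, (B,nl_idx)→71200, (E,nl_idx)→83800 …(+2); best=7600 via (B,hash)
  {BDF}: card=4000; try (F,merge)→3900, (F,hash)→4600, (D,hash)→8200, (F,nl)→21300, (D,merge)→55150, (D,nl)→601800; best=3900 via (F,merge)
  {BCD}: card=200; try (C,nl_idx)→2400, (B,hash)→3500, (B,nl_idx)→4100, (C,merge)→5100, (B,merge)→5600, (C,hash)→6800 …(+2); best=2400 via (C,nl_idx)
  {ABEF}: card=600000; try (B,hash)→39280, (A,hash)→59280, (B,merge)→488680, (B,nl_idx)→817880, (A,merge)→858560, (B,nl)→3007880 …(+1); best=39280 via (B,hash)
  {BDEF}: card=50000; try (E,hash)→11900, (E,merge)→58150, (D,hash)→60000, (E,nl_idx)→85900, (D,merge)→858950, (E,nl)→1003900 …(+1); best=11900 via (E,hash)
  {BCDF}: card=8000; try (F,hash)→5800, (F,merge)→6000, (C,hash)→13300, (F,nl)→42400, (C,nl_idx)→47900, (C,merge)→58900 …(+1); best=5800 via (F,hash)
  {ABDEF}: card=600000; try (A,hash)→63580, (D,hash)→641680, (A,merge)→862860, (A,nl)→6011900, (D,merge)→12640630, (D,nl)→90039280; best=63580 via (A,hash)
  {BCDEF}: card=100000; try (E,hash)→17800, (C,hash)→67300, (E,merge)→120050, (E,nl_idx)→169800, (C,nl_idx)→561900, (C,merge)→864900 …(+2); best=17800 via (E,hash)
  {ABCDEF}: card=1200000; try (A,hash)→119480, (C,hash)→668980, (A,merge)→1818760, (C,nl_idx)→6663580, (A,nl)→12017800, (C,merge)→12666580 …(+1); best=119480 via (A,hash)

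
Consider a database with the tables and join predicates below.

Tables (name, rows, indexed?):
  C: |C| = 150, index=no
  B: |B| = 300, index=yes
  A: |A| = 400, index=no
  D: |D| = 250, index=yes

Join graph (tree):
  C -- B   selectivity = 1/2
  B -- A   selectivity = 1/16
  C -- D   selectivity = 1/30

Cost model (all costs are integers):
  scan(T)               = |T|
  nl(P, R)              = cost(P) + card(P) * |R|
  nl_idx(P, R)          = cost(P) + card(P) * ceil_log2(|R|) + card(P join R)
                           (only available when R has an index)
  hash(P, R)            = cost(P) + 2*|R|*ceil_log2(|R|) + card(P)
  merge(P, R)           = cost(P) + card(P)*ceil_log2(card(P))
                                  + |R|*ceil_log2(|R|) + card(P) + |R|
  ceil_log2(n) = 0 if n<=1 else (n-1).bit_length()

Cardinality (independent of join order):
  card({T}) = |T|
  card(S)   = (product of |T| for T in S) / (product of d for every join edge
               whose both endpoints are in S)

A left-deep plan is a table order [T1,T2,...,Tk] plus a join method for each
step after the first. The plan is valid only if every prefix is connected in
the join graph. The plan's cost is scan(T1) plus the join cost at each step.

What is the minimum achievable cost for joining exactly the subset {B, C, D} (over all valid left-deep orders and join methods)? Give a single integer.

9250

Selinger DP over subsets of {B,C,D}:
  {C}: scan cost=150, card=150
  {B}: scan cost=300, card=300
  {D}: scan cost=250, card=250
  {BC}: card=22500; try (C,hash)→3000, (B,merge)→4500, (C,merge)→4650, (B,hash)→5700, (B,nl_idx)→24000, (B,nl)→45150 …(+1); best=3000 via (C,hash)
  {CD}: card=1250; try (D,nl_idx)→2600, (C,hash)→2900, (D,merge)→3750, (C,merge)→3850, (D,hash)→4300, (D,nl)→37650 …(+1); best=2600 via (D,nl_idx)
  {BCD}: card=187500; try (B,hash)→9250, (B,merge)→20600, (D,hash)→29500, (B,nl_idx)→201350, (D,merge)→365250, (D,nl_idx)→370500 …(+2); best=9250 via (B,hash)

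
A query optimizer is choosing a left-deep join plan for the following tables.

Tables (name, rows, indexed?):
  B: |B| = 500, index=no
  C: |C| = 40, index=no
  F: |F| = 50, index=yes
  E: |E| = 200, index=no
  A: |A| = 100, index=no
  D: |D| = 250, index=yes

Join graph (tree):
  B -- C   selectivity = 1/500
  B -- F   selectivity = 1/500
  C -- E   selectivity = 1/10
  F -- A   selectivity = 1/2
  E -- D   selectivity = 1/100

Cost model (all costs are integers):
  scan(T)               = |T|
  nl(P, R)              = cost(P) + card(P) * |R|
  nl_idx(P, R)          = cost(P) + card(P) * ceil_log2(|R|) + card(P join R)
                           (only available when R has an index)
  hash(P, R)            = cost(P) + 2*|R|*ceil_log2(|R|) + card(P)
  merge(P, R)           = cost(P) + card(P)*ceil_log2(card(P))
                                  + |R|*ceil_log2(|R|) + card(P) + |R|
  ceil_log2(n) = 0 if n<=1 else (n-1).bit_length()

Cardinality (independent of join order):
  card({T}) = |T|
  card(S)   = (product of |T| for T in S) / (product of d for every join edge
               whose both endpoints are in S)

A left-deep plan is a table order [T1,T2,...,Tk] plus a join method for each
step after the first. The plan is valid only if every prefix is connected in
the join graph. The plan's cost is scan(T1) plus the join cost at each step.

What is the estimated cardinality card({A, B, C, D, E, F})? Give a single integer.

Tables in S: A(100), B(500), C(40), D(250), E(200), F(50)
Edges inside S: B-C(d=500), B-F(d=500), C-E(d=10), F-A(d=2), E-D(d=100)
numerator = 100 * 500 * 40 * 250 * 200 * 50 = 5000000000000
denominator = 500 * 500 * 10 * 2 * 100 = 500000000
card(S) = 5000000000000 / 500000000 = 10000

10000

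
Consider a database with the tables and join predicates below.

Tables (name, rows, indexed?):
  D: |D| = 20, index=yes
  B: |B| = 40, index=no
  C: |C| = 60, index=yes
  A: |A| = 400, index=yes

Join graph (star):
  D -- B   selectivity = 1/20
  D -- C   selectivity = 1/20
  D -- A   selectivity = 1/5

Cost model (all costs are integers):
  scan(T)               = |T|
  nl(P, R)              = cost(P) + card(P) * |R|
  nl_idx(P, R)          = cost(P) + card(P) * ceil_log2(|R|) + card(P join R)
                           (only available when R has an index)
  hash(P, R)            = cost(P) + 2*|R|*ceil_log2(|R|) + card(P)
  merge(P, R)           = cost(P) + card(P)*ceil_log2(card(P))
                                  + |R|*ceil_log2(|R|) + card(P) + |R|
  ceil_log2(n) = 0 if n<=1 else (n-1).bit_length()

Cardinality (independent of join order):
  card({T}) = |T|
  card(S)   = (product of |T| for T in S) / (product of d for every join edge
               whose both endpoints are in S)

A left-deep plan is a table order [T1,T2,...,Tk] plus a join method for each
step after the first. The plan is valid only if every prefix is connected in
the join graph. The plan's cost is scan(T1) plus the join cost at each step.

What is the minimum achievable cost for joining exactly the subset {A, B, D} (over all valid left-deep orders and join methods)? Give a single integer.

Selinger DP over subsets of {A,B,D}:
  {D}: scan cost=20, card=20
  {B}: scan cost=40, card=40
  {A}: scan cost=400, card=400
  {BD}: card=40; try (D,hash)→280, (D,nl_idx)→280, (B,merge)→420, (D,merge)→440, (B,hash)→520, (B,nl)→820 …(+1); best=280 via (D,hash)
  {AD}: card=1600; try (D,hash)→1000, (A,nl_idx)→1800, (D,nl_idx)→4000, (A,merge)→4140, (D,merge)→4520, (A,hash)→7240 …(+2); best=1000 via (D,hash)
  {ABD}: card=3200; try (B,hash)→3080, (A,nl_idx)→3840, (A,merge)→4560, (A,hash)→7520, (A,nl)→16280, (B,merge)→20480 …(+1); best=3080 via (B,hash)

3080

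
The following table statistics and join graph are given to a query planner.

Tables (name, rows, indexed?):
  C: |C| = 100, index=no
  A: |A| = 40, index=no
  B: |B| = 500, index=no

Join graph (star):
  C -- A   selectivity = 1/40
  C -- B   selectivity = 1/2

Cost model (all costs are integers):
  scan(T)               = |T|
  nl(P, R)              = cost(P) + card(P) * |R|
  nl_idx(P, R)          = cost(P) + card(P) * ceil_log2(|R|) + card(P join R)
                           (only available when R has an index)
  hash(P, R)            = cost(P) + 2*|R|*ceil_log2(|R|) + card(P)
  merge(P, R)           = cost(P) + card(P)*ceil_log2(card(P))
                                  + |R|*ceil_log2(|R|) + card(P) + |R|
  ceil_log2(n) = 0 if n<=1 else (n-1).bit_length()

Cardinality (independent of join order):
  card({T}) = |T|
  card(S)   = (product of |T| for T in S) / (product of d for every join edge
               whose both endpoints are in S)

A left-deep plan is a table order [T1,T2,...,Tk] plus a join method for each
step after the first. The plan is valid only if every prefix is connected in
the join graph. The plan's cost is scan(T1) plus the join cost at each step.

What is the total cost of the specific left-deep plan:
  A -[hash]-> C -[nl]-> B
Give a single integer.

step 1: scan A: cost=40, card=40
step 2: join C via hash
    card(P join C) = 40*100/(40) = 100
    cost = 40 + 2*100*7 + 40 = 1480
step 3: join B via nl
    card(P join B) = 100*500/(2) = 25000
    cost = 1480 + 100*500 = 51480

51480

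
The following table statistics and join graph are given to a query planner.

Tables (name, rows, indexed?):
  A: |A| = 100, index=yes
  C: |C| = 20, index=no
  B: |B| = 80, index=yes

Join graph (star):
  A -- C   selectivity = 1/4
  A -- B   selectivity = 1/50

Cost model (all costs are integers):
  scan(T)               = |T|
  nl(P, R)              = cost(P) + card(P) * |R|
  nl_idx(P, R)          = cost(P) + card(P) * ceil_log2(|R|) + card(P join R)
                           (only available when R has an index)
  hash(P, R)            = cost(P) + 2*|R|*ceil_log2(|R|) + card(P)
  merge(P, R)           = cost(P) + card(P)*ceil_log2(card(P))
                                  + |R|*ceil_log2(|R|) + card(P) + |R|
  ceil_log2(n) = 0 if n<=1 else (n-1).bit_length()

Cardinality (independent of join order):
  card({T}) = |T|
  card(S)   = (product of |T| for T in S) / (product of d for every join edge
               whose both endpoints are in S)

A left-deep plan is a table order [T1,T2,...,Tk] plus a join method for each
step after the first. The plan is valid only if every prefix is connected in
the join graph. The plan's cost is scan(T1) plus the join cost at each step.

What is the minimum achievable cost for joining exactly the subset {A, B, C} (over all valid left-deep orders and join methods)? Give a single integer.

1160

Selinger DP over subsets of {A,B,C}:
  {A}: scan cost=100, card=100
  {C}: scan cost=20, card=20
  {B}: scan cost=80, card=80
  {AC}: card=500; try (C,hash)→400, (A,nl_idx)→660, (A,merge)→940, (C,merge)→1020, (A,hash)→1440, (A,nl)→2020 …(+1); best=400 via (C,hash)
  {AB}: card=160; try (A,nl_idx)→800, (B,nl_idx)→960, (B,hash)→1320, (A,merge)→1520, (B,merge)→1540, (A,hash)→1560 …(+2); best=800 via (A,nl_idx)
  {ABC}: card=800; try (C,hash)→1160, (B,hash)→2020, (C,merge)→2360, (C,nl)→4000, (B,nl_idx)→4700, (B,merge)→6040 …(+1); best=1160 via (C,hash)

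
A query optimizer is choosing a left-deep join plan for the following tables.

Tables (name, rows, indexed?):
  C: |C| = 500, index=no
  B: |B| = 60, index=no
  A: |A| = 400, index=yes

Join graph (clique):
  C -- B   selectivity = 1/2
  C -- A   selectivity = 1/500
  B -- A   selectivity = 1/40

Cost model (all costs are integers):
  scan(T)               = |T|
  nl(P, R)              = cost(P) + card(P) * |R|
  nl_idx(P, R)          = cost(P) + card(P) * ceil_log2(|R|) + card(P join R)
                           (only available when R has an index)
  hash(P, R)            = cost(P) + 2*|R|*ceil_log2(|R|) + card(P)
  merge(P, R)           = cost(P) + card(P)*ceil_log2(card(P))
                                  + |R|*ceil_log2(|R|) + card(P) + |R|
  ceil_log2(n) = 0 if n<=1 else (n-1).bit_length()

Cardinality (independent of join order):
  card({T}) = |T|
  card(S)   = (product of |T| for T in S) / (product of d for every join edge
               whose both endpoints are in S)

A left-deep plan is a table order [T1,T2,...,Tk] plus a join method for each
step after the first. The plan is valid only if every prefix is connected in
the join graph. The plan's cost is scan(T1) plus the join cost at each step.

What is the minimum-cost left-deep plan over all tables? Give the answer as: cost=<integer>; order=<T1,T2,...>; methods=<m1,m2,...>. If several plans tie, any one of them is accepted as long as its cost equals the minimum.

cost=6520; order=C,A,B; methods=nl_idx,hash

Selinger DP (subsets sized 1..n):
  {C}: scan cost=500, card=500
  {B}: scan cost=60, card=60
  {A}: scan cost=400, card=400
  {BC}: card=15000; try (B,hash)→1720, (C,merge)→5480, (B,merge)→5920, (C,hash)→9120, (C,nl)→30060, (B,nl)→30500; best=1720 via (B,hash)
  {AC}: card=400; try (A,nl_idx)→5400, (A,hash)→8200, (C,merge)→9400, (A,merge)→9500, (C,hash)→9800, (C,nl)→200400 …(+1); best=5400 via (A,nl_idx)
  {AB}: card=600; try (A,nl_idx)→1200, (B,hash)→1520, (A,merge)→4480, (B,merge)→4820, (A,hash)→7320, (A,nl)→24060 …(+1); best=1200 via (A,nl_idx)
  {ABC}: card=300; try (B,hash)→6520, (B,merge)→9820, (C,hash)→10800, (C,merge)→12800, (A,hash)→23920, (B,nl)→29400 …(+4); best=6520 via (B,hash)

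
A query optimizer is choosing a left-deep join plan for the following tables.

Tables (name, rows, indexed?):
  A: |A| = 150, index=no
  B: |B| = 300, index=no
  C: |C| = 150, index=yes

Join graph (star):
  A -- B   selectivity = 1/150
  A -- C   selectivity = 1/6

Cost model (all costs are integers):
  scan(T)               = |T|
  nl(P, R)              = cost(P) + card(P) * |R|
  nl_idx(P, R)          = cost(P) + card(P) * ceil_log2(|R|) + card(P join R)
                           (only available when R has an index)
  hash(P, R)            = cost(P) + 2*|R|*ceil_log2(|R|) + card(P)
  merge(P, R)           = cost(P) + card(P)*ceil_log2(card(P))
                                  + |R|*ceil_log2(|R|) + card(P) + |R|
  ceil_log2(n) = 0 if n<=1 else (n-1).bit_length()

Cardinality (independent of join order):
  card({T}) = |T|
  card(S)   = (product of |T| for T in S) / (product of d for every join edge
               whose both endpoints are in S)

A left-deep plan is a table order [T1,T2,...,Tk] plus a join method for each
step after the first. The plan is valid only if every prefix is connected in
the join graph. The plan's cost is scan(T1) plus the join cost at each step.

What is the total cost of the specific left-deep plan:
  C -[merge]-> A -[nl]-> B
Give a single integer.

step 1: scan C: cost=150, card=150
step 2: join A via merge
    card(P join A) = 150*150/(6) = 3750
    cost = 150 + 150*8 + 150*8 + 150 + 150 = 2850
step 3: join B via nl
    card(P join B) = 3750*300/(150) = 7500
    cost = 2850 + 3750*300 = 1127850

1127850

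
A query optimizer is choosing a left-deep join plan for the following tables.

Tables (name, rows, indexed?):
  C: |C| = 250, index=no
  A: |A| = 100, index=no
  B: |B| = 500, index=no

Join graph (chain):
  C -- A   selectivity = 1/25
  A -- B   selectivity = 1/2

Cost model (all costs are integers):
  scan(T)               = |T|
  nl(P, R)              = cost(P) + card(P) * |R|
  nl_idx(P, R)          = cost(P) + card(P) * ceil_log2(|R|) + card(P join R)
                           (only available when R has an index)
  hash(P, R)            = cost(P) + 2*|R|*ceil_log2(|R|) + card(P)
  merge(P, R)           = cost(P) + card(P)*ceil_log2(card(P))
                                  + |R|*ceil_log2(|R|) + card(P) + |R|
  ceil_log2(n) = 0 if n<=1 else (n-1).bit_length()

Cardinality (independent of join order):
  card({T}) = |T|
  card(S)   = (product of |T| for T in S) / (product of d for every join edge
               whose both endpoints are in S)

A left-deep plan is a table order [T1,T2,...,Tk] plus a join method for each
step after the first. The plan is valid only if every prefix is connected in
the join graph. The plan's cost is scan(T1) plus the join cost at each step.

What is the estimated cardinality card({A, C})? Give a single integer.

Tables in S: A(100), C(250)
Edges inside S: C-A(d=25)
numerator = 100 * 250 = 25000
denominator = 25 = 25
card(S) = 25000 / 25 = 1000

1000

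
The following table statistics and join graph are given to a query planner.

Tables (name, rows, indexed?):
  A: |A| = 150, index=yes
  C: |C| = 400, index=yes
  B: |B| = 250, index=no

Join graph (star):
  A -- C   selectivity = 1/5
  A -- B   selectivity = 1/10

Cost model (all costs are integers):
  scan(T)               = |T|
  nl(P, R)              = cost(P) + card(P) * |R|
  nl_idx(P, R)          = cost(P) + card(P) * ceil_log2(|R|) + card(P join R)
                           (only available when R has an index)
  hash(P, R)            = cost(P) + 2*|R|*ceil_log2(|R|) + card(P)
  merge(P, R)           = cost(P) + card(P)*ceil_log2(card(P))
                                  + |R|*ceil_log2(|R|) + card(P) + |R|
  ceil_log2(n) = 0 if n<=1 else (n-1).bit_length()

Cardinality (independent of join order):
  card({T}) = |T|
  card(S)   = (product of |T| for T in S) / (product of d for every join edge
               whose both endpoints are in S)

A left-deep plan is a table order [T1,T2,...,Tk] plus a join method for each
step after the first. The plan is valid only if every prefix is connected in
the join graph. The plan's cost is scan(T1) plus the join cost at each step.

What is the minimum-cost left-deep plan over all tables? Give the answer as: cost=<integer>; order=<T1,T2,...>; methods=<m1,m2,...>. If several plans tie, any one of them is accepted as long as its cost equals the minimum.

cost=13850; order=B,A,C; methods=hash,hash

Selinger DP (subsets sized 1..n):
  {A}: scan cost=150, card=150
  {C}: scan cost=400, card=400
  {B}: scan cost=250, card=250
  {AC}: card=12000; try (A,hash)→3200, (C,merge)→5500, (A,merge)→5750, (C,hash)→7500, (C,nl_idx)→13500, (A,nl_idx)→15600 …(+2); best=3200 via (A,hash)
  {AB}: card=3750; try (A,hash)→2900, (B,merge)→3750, (A,merge)→3850, (B,hash)→4300, (A,nl_idx)→6000, (B,nl)→37650 …(+1); best=2900 via (A,hash)
  {ABC}: card=300000; try (C,hash)→13850, (B,hash)→19200, (C,merge)→55650, (B,merge)→185450, (C,nl_idx)→336650, (C,nl)→1502900 …(+1); best=13850 via (C,hash)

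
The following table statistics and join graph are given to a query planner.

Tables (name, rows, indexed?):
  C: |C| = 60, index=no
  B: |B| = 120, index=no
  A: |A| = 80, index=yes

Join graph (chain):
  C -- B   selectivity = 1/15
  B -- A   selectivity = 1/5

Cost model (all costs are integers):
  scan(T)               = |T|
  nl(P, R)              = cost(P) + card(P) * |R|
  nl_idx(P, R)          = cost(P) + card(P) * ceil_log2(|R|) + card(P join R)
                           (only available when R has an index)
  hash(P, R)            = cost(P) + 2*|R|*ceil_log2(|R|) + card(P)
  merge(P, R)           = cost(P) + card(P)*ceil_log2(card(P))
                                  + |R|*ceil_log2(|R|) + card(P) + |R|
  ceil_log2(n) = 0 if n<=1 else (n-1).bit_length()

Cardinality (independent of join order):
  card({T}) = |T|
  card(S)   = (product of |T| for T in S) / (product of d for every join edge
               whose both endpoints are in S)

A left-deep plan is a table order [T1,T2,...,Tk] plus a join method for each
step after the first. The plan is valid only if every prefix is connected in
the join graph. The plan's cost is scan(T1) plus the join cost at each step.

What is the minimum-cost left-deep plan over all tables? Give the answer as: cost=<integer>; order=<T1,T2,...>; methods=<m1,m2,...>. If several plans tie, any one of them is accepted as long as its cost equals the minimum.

cost=2560; order=B,C,A; methods=hash,hash

Selinger DP (subsets sized 1..n):
  {C}: scan cost=60, card=60
  {B}: scan cost=120, card=120
  {A}: scan cost=80, card=80
  {BC}: card=480; try (C,hash)→960, (B,merge)→1440, (C,merge)→1500, (B,hash)→1800, (B,nl)→7260, (C,nl)→7320; best=960 via (C,hash)
  {AB}: card=1920; try (A,hash)→1360, (B,merge)→1680, (A,merge)→1720, (B,hash)→1840, (A,nl_idx)→2880, (B,nl)→9680 …(+1); best=1360 via (A,hash)
  {ABC}: card=7680; try (A,hash)→2560, (C,hash)→4000, (A,merge)→6400, (A,nl_idx)→12000, (C,merge)→24820, (A,nl)→39360 …(+1); best=2560 via (A,hash)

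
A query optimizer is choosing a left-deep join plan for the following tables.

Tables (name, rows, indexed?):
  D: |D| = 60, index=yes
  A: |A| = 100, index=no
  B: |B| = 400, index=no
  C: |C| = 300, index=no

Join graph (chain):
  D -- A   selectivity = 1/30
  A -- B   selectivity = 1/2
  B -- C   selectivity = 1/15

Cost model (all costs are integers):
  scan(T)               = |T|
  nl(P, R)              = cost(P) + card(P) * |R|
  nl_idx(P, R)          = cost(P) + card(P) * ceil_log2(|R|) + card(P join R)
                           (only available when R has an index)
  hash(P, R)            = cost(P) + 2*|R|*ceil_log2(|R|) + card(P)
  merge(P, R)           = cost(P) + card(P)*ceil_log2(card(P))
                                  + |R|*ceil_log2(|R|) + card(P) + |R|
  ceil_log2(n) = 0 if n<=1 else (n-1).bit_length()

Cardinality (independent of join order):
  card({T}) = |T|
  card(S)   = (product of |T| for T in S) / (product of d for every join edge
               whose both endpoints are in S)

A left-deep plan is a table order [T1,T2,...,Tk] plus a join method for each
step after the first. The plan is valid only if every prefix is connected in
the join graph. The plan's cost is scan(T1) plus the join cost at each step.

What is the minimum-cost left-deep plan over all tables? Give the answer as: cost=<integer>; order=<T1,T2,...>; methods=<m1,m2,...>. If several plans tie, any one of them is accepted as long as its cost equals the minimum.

Selinger DP (subsets sized 1..n):
  {D}: scan cost=60, card=60
  {A}: scan cost=100, card=100
  {B}: scan cost=400, card=400
  {C}: scan cost=300, card=300
  {AD}: card=200; try (D,nl_idx)→900, (D,hash)→920, (A,merge)→1280, (D,merge)→1320, (A,hash)→1520, (A,nl)→6060 …(+1); best=900 via (D,nl_idx)
  {AB}: card=20000; try (A,hash)→2200, (B,merge)→4900, (A,merge)→5200, (B,hash)→7400, (B,nl)→40100, (A,nl)→40400; best=2200 via (A,hash)
  {BC}: card=8000; try (C,hash)→6200, (B,merge)→7300, (C,merge)→7400, (B,hash)→7800, (B,nl)→120300, (C,nl)→120400; best=6200 via (C,hash)
  {ABD}: card=40000; try (B,merge)→6700, (B,hash)→8300, (D,hash)→22920, (B,nl)→80900, (D,nl_idx)→162200, (D,merge)→322620 …(+1); best=6700 via (B,merge)
  {ABC}: card=400000; try (A,hash)→15600, (C,hash)→27600, (A,merge)→119000, (C,merge)→325200, (A,nl)→806200, (C,nl)→6002200; best=15600 via (A,hash)
  {ABCD}: card=800000; try (C,hash)→52100, (D,hash)→416320, (C,merge)→689700, (D,nl_idx)→3215600, (D,merge)→8016020, (C,nl)→12006700 …(+1); best=52100 via (C,hash)

cost=52100; order=A,D,B,C; methods=nl_idx,merge,hash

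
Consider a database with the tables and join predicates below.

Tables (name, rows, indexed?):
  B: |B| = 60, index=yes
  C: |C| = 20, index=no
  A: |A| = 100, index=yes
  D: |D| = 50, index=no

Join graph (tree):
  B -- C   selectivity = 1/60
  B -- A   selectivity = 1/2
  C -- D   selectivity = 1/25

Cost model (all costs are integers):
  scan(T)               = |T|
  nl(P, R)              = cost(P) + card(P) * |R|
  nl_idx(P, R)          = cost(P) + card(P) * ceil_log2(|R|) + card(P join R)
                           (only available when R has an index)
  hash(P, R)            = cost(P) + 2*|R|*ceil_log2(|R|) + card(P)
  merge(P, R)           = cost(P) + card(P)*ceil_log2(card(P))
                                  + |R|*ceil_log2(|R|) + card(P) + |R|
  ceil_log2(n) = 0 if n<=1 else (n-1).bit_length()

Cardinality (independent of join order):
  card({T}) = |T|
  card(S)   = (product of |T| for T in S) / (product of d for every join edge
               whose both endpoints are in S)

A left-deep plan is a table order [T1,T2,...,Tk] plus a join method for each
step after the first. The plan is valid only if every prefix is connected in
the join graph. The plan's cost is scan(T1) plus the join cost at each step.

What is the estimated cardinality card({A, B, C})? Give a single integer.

Tables in S: A(100), B(60), C(20)
Edges inside S: B-C(d=60), B-A(d=2)
numerator = 100 * 60 * 20 = 120000
denominator = 60 * 2 = 120
card(S) = 120000 / 120 = 1000

1000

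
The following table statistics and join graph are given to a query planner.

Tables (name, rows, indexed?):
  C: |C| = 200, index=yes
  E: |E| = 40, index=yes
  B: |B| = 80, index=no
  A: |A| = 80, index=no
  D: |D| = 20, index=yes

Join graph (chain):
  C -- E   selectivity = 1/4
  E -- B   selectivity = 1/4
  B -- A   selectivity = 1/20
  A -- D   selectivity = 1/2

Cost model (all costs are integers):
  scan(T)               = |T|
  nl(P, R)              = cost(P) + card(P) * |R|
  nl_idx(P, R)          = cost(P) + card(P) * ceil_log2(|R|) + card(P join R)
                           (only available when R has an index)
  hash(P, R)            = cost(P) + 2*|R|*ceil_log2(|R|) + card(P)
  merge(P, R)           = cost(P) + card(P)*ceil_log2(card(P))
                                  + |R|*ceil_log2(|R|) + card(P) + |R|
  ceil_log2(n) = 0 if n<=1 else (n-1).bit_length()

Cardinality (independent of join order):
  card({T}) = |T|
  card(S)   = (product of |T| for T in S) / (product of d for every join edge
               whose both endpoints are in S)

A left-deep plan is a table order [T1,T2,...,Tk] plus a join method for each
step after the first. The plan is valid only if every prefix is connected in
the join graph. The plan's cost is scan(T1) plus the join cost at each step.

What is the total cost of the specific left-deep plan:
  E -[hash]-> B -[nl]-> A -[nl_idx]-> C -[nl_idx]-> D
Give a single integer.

step 1: scan E: cost=40, card=40
step 2: join B via hash
    card(P join B) = 40*80/(4) = 800
    cost = 40 + 2*80*7 + 40 = 1200
step 3: join A via nl
    card(P join A) = 800*80/(20) = 3200
    cost = 1200 + 800*80 = 65200
step 4: join C via nl_idx
    card(P join C) = 3200*200/(4) = 160000
    cost = 65200 + 3200*8 + 160000 = 250800
step 5: join D via nl_idx
    card(P join D) = 160000*20/(2) = 1600000
    cost = 250800 + 160000*5 + 1600000 = 2650800

2650800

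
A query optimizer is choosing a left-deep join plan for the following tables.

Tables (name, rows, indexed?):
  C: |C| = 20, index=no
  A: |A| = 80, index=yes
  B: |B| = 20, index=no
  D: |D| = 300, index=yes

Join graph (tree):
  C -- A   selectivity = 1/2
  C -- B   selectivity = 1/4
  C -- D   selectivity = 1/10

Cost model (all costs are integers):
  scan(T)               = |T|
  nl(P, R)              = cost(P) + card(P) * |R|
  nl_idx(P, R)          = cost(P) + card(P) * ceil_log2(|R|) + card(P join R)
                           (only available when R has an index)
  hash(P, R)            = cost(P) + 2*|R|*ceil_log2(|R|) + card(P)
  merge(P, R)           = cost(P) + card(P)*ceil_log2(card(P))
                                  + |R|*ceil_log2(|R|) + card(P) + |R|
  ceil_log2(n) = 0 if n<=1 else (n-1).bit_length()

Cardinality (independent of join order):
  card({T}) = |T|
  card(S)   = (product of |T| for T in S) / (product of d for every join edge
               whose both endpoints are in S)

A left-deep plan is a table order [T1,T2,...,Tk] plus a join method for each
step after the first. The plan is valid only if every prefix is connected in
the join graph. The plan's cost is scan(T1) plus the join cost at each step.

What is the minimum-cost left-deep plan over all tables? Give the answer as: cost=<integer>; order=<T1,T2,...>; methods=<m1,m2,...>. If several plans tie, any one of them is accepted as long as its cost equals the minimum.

cost=5720; order=C,D,B,A; methods=nl_idx,hash,hash

Selinger DP (subsets sized 1..n):
  {C}: scan cost=20, card=20
  {A}: scan cost=80, card=80
  {B}: scan cost=20, card=20
  {D}: scan cost=300, card=300
  {AC}: card=800; try (C,hash)→360, (A,merge)→780, (C,merge)→840, (A,nl_idx)→960, (A,hash)→1160, (A,nl)→1620 …(+1); best=360 via (C,hash)
  {BC}: card=100; try (C,hash)→240, (B,hash)→240, (C,merge)→260, (B,merge)→260, (C,nl)→420, (B,nl)→420; best=240 via (C,hash)
  {CD}: card=600; try (D,nl_idx)→800, (C,hash)→800, (D,merge)→3140, (C,merge)→3420, (D,hash)→5440, (D,nl)→6020 …(+1); best=800 via (D,nl_idx)
  {ABC}: card=4000; try (B,hash)→1360, (A,hash)→1460, (A,merge)→1680, (A,nl_idx)→4940, (A,nl)→8240, (B,merge)→9280 …(+1); best=1360 via (B,hash)
  {ACD}: card=24000; try (A,hash)→2520, (D,hash)→6560, (A,merge)→8040, (D,merge)→12160, (A,nl_idx)→29000, (D,nl_idx)→31560 …(+2); best=2520 via (A,hash)
  {BCD}: card=3000; try (B,hash)→1600, (D,merge)→4040, (D,nl_idx)→4140, (D,hash)→5740, (B,merge)→7520, (B,nl)→12800 …(+1); best=1600 via (B,hash)
  {ABCD}: card=120000; try (A,hash)→5720, (D,hash)→10760, (B,hash)→26720, (A,merge)→41240, (D,merge)→56360, (A,nl_idx)→142600 …(+5); best=5720 via (A,hash)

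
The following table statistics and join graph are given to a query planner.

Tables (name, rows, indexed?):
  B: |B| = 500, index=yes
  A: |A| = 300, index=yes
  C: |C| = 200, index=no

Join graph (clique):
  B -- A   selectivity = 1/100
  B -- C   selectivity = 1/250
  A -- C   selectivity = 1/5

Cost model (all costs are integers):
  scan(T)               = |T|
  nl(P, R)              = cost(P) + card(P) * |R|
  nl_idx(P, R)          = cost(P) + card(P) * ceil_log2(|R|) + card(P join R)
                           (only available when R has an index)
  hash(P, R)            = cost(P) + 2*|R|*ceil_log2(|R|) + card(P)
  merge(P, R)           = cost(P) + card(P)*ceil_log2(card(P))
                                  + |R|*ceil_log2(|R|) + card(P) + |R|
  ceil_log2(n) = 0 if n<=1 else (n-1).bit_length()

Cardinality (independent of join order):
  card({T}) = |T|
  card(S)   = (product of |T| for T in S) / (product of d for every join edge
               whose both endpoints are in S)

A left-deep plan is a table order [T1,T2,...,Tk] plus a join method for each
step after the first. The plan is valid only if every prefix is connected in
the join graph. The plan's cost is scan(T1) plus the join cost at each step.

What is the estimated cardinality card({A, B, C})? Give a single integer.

Tables in S: A(300), B(500), C(200)
Edges inside S: B-A(d=100), B-C(d=250), A-C(d=5)
numerator = 300 * 500 * 200 = 30000000
denominator = 100 * 250 * 5 = 125000
card(S) = 30000000 / 125000 = 240

240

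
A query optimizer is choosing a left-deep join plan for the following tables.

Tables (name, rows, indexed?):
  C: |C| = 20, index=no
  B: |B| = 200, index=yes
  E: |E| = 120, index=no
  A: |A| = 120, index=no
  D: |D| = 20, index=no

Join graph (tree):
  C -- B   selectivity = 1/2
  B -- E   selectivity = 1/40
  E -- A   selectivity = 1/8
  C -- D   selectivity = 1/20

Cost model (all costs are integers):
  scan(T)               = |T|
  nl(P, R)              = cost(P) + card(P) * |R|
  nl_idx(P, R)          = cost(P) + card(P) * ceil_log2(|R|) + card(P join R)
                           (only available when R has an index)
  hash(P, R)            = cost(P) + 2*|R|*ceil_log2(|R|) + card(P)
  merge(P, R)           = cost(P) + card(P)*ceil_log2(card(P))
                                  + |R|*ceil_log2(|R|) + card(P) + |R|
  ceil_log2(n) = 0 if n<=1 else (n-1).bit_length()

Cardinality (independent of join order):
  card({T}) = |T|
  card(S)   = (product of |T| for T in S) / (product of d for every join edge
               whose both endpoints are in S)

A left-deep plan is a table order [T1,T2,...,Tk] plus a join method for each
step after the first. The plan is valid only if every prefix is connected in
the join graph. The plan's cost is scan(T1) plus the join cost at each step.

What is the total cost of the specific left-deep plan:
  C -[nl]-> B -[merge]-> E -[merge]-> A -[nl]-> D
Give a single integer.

1913940

step 1: scan C: cost=20, card=20
step 2: join B via nl
    card(P join B) = 20*200/(2) = 2000
    cost = 20 + 20*200 = 4020
step 3: join E via merge
    card(P join E) = 2000*120/(40) = 6000
    cost = 4020 + 2000*11 + 120*7 + 2000 + 120 = 28980
step 4: join A via merge
    card(P join A) = 6000*120/(8) = 90000
    cost = 28980 + 6000*13 + 120*7 + 6000 + 120 = 113940
step 5: join D via nl
    card(P join D) = 90000*20/(20) = 90000
    cost = 113940 + 90000*20 = 1913940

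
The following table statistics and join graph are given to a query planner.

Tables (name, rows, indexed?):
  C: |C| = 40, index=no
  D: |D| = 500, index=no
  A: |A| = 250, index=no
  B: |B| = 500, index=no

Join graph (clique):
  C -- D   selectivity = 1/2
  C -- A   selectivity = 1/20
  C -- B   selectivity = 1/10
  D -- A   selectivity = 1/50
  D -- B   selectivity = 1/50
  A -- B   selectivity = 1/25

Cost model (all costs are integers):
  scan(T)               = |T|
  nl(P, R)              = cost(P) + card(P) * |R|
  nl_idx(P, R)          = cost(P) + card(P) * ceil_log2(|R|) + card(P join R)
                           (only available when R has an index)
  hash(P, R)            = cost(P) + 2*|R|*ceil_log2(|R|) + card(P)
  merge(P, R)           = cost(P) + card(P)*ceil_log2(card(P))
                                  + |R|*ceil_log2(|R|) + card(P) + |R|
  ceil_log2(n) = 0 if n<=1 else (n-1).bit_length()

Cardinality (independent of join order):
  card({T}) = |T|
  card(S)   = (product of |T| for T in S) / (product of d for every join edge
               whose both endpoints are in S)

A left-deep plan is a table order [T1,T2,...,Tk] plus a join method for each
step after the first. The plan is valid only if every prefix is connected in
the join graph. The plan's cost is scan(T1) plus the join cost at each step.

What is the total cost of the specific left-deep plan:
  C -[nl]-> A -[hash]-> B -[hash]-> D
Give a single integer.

step 1: scan C: cost=40, card=40
step 2: join A via nl
    card(P join A) = 40*250/(20) = 500
    cost = 40 + 40*250 = 10040
step 3: join B via hash
    card(P join B) = 500*500/(10*25) = 1000
    cost = 10040 + 2*500*9 + 500 = 19540
step 4: join D via hash
    card(P join D) = 1000*500/(2*50*50) = 100
    cost = 19540 + 2*500*9 + 1000 = 29540

29540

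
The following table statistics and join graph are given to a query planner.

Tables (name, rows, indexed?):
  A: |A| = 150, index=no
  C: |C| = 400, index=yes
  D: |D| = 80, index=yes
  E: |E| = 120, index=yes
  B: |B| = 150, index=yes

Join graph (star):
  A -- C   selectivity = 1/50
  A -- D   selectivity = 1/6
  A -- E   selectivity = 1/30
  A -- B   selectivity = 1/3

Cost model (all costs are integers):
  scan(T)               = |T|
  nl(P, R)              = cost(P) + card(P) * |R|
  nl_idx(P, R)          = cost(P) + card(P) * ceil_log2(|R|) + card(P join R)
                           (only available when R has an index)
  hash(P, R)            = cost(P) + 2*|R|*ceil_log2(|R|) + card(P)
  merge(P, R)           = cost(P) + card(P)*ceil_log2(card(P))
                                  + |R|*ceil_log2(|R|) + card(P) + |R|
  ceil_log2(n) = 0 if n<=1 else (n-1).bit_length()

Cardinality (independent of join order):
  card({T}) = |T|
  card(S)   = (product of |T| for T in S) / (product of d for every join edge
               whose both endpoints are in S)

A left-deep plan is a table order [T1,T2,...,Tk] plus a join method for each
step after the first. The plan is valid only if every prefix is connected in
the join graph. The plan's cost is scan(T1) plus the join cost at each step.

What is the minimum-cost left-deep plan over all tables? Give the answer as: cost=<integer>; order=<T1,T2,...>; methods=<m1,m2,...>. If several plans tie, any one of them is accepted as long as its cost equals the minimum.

cost=77900; order=A,C,E,D,B; methods=nl_idx,hash,hash,hash

Selinger DP (subsets sized 1..n):
  {A}: scan cost=150, card=150
  {C}: scan cost=400, card=400
  {D}: scan cost=80, card=80
  {E}: scan cost=120, card=120
  {B}: scan cost=150, card=150
  {AC}: card=1200; try (C,nl_idx)→2700, (A,hash)→3200, (C,merge)→5500, (A,merge)→5750, (C,hash)→7500, (C,nl)→60150 …(+1); best=2700 via (C,nl_idx)
  {AD}: card=2000; try (D,hash)→1420, (A,merge)→2070, (D,merge)→2140, (A,hash)→2560, (D,nl_idx)→3200, (A,nl)→12080 …(+1); best=1420 via (D,hash)
  {AE}: card=600; try (E,nl_idx)→1800, (E,hash)→1980, (A,merge)→2430, (E,merge)→2460, (A,hash)→2640, (A,nl)→18120 …(+1); best=1800 via (E,nl_idx)
  {AB}: card=7500; try (B,hash)→2700, (A,hash)→2700, (B,merge)→2850, (A,merge)→2850, (B,nl_idx)→8850, (B,nl)→22650 …(+1); best=2700 via (B,hash)
  {ACD}: card=16000; try (D,hash)→5020, (C,hash)→10620, (D,merge)→17740, (D,nl_idx)→27100, (C,merge)→29420, (C,nl_idx)→35420 …(+2); best=5020 via (D,hash)
  {ACE}: card=4800; try (E,hash)→5580, (C,hash)→9600, (C,nl_idx)→12000, (C,merge)→12400, (E,nl_idx)→15900, (E,merge)→18060 …(+2); best=5580 via (E,hash)
  {ABC}: card=60000; try (B,hash)→6300, (C,hash)→17400, (B,merge)→18450, (B,nl_idx)→72300, (C,merge)→111700, (C,nl_idx)→130200 …(+2); best=6300 via (B,hash)
  {ADE}: card=8000; try (D,hash)→3520, (E,hash)→5100, (D,merge)→9040, (D,nl_idx)→14000, (E,nl_idx)→23420, (E,merge)→26380 …(+2); best=3520 via (D,hash)
  {ABD}: card=100000; try (B,hash)→5820, (D,hash)→11320, (B,merge)→26770, (D,merge)→108340, (B,nl_idx)→117420, (D,nl_idx)→155200 …(+2); best=5820 via (B,hash)
  {ABE}: card=30000; try (B,hash)→4800, (B,merge)→9750, (E,hash)→11880, (B,nl_idx)→36600, (E,nl_idx)→85200, (B,nl)→91800 …(+2); best=4800 via (B,hash)
  {ACDE}: card=64000; try (D,hash)→11500, (C,hash)→18720, (E,hash)→22700, (D,merge)→73420, (D,nl_idx)→103180, (C,merge)→119520 …(+6); best=11500 via (D,hash)
  {ABCD}: card=800000; try (B,hash)→23420, (D,hash)→67420, (C,hash)→113020, (B,merge)→246370, (B,nl_idx)→933020, (D,merge)→1026940 …(+6); best=23420 via (B,hash)
  {ABCE}: card=240000; try (B,hash)→12780, (C,hash)→42000, (E,hash)→67980, (B,merge)→74130, (B,nl_idx)→283980, (C,merge)→488800 …(+6); best=12780 via (B,hash)
  {ABDE}: card=400000; try (B,hash)→13920, (D,hash)→35920, (E,hash)→107500, (B,merge)→116870, (B,nl_idx)→467520, (D,merge)→485440 …(+6); best=13920 via (B,hash)
  {ABCDE}: card=3200000; try (B,hash)→77900, (D,hash)→253900, (C,hash)→421120, (E,hash)→825100, (B,merge)→1100850, (B,nl_idx)→3723500 …(+10); best=77900 via (B,hash)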